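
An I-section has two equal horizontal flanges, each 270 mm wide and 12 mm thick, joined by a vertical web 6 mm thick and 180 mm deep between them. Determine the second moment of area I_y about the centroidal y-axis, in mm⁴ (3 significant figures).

I_y ≈ 3.94 × 10⁷ mm⁴

Break the section into simple shapes (no overlaps), measuring from the bottom-left corner of the bounding box.
Bottom flange: 270 × 12, A = 3 240 mm², x = 135 mm, Ī = 19 683 000 mm⁴.
Web: 6 × 180, A = 1 080 mm², x = 135 mm, Ī = 3 240 mm⁴.
Top flange: 270 × 12, A = 3 240 mm², x = 135 mm, Ī = 19 683 000 mm⁴.
By symmetry the centroid is at mid-width, x̄ = 135 mm.
All pieces are centred on the centroidal y-axis, so I = ΣĪ = 39 369 240 mm⁴.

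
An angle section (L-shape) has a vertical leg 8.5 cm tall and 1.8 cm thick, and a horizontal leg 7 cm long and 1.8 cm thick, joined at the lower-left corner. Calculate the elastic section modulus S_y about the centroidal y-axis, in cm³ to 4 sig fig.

S_y ≈ 20.20 cm³

Break the section into simple shapes (no overlaps), measuring from the bottom-left corner of the bounding box.
Vertical leg: 1.8 × 8.5, A = 15.3 cm², x = 0.9 cm, Ī = 4.131 cm⁴.
Horizontal leg (remainder): 5.2 × 1.8, A = 9.36 cm², x = 4.4 cm, Ī = 21.0912 cm⁴.
Centroid: x̄ = ΣA·x / ΣA = 2.22847 cm.
Transfer each piece to the centroidal y-axis using Ī + A·d² with d = x − 2.22847:
  vertical leg: d = -1.32847 cm → contributes +31.1328 cm⁴
  horizontal leg (remainder): d = 2.17153 cm → contributes +65.2288 cm⁴
Total I = 96.3616 cm⁴.
Extreme fibre distance c = 4.77153 cm; S = I/c = 20.1951 cm³.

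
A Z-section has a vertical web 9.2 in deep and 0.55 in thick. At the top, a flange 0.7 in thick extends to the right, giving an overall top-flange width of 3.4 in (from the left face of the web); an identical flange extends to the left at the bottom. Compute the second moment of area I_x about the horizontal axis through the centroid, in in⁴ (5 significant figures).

I_x ≈ 107.92 in⁴

Break the section into simple shapes (no overlaps), measuring from the bottom-left corner of the bounding box.
Web: 0.55 × 9.2, A = 5.06 in², y = 4.6 in, Ī = 35.68987 in⁴.
Top flange (beyond web): 2.85 × 0.7, A = 1.995 in², y = 8.85 in, Ī = 0.0814625 in⁴.
Bottom flange (beyond web): 2.85 × 0.7, A = 1.995 in², y = 0.35 in, Ī = 0.0814625 in⁴.
Centroid: ȳ = ΣA·y / ΣA = 4.6 in.
Transfer each piece to the horizontal axis through the centroid using Ī + A·d² with d = y − 4.6:
  web: d = 0 in → contributes +35.68987 in⁴
  top flange (beyond web): d = 4.25 in → contributes +36.11615 in⁴
  bottom flange (beyond web): d = -4.25 in → contributes +36.11615 in⁴
Total I = 107.9222 in⁴.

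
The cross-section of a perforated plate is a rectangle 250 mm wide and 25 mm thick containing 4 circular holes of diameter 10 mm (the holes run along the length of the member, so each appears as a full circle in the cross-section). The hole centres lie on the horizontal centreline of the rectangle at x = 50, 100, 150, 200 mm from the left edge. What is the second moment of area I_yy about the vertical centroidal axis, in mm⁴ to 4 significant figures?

Treat the section as a set of non-overlapping primitives; coordinates are from the bounding-box lower-left.
Plate: 250 × 25, A = 6 250 mm², x = 125 mm, Ī = 32 552 083 mm⁴.
Hole 1 (subtracted): ⌀10, A = 78.5398 mm², x = 50 mm, Ī = 490.874 mm⁴.
Hole 2 (subtracted): ⌀10, A = 78.5398 mm², x = 100 mm, Ī = 490.874 mm⁴.
Hole 3 (subtracted): ⌀10, A = 78.5398 mm², x = 150 mm, Ī = 490.874 mm⁴.
Hole 4 (subtracted): ⌀10, A = 78.5398 mm², x = 200 mm, Ī = 490.874 mm⁴.
By symmetry the centroid is at mid-width, x̄ = 125 mm.
Transfer each piece to the vertical centroidal axis using Ī + A·d² with d = x − 125:
  plate: d = 0 mm → contributes +32 552 083 mm⁴
  hole 1: d = -75 mm → contributes −442 277 mm⁴
  hole 2: d = -25 mm → contributes −49578.3 mm⁴
  hole 3: d = 25 mm → contributes −49578.3 mm⁴
  hole 4: d = 75 mm → contributes −442 277 mm⁴
Total I = 31 568 372 mm⁴.

I_yy ≈ 3.157 × 10⁷ mm⁴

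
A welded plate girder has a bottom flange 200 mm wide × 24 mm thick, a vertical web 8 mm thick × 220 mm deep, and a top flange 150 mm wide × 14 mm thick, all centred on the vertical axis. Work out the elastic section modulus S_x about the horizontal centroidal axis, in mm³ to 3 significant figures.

S_x ≈ 5.77 × 10⁵ mm³

Decompose the section into non-overlapping parts with the origin at the bottom-left of its bounding rectangle.
Bottom plate: 200 × 24, A = 4 800 mm², y = 12 mm, Ī = 230 400 mm⁴.
Web plate: 8 × 220, A = 1 760 mm², y = 134 mm, Ī = 7 098 667 mm⁴.
Top plate: 150 × 14, A = 2 100 mm², y = 251 mm, Ī = 34 300 mm⁴.
Centroid: ȳ = ΣA·y / ΣA = 94.751 mm.
Transfer each piece to the horizontal centroidal axis using Ī + A·d² with d = y − 94.751:
  bottom plate: d = -82.751 mm → contributes +33 099 159 mm⁴
  web plate: d = 39.249 mm → contributes +9 809 977 mm⁴
  top plate: d = 156.25 mm → contributes +51 303 452 mm⁴
Total I = 94 212 588 mm⁴.
Extreme fibre distance c = 163.25 mm; S = I/c = 577 108 mm³.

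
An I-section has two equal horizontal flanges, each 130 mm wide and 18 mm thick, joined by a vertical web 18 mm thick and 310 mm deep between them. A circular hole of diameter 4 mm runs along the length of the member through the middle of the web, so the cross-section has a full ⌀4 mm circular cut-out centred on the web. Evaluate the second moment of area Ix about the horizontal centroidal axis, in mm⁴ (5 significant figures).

Ix ≈ 1.7069 × 10⁸ mm⁴

Decompose the section into non-overlapping parts with the origin at the bottom-left of its bounding rectangle.
Bottom flange: 130 × 18, A = 2 340 mm², y = 9 mm, Ī = 63 180 mm⁴.
Web: 18 × 310, A = 5 580 mm², y = 173 mm, Ī = 44 686 500 mm⁴.
Top flange: 130 × 18, A = 2 340 mm², y = 337 mm, Ī = 63 180 mm⁴.
Hole (subtracted): ⌀4, A = 12.56637 mm², y = 173 mm, Ī = 12.56637 mm⁴.
By symmetry the centroid is at mid-height, ȳ = 173 mm.
Transfer each piece to the horizontal centroidal axis using Ī + A·d² with d = y − 173:
  bottom flange: d = -164 mm → contributes +62 999 820 mm⁴
  web: d = 0 mm → contributes +44 686 500 mm⁴
  top flange: d = 164 mm → contributes +62 999 820 mm⁴
  hole: d = 0 mm → contributes −12.56637 mm⁴
Total I = 170 686 127 mm⁴.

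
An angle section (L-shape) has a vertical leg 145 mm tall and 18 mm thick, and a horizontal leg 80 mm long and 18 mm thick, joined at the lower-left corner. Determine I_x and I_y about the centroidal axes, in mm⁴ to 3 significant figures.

I_x ≈ 7.76 × 10⁶ mm⁴, I_y ≈ 1.68 × 10⁶ mm⁴

Treat the section as a set of non-overlapping primitives; coordinates are from the bounding-box lower-left.
Vertical leg: 18 × 145, A = 2 610 mm², y = 72.5 mm, Ī = 4 572 938 mm⁴.
Horizontal leg (remainder): 62 × 18, A = 1 116 mm², y = 9 mm, Ī = 30 132 mm⁴.
Centroid: ȳ = ΣA·y / ΣA = 53.481 mm.
Transfer each piece to the centroidal x-axis using Ī + A·d² with d = y − 53.481:
  vertical leg: d = 19.019 mm → contributes +5 517 065 mm⁴
  horizontal leg (remainder): d = -44.481 mm → contributes +2 238 172 mm⁴
Total I = 7 755 237 mm⁴.
For the y-axis: x̄ = 20.981 mm.
Repeating about the centroidal y-axis gives I_y = 1 678 745 mm⁴.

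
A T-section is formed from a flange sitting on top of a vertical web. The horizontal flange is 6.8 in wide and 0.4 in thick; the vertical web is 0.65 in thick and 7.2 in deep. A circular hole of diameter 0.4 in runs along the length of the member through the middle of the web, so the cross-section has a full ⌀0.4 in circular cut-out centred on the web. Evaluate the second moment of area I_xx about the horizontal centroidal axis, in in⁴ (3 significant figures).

Split into non-overlapping primitives; take the origin at the lower-left of the bounding box.
Flange: 6.8 × 0.4, A = 2.72 in², y = 7.4 in, Ī = 0.036267 in⁴.
Web: 0.65 × 7.2, A = 4.68 in², y = 3.6 in, Ī = 20.218 in⁴.
Hole (subtracted): ⌀0.4, A = 0.12566 in², y = 3.6 in, Ī = 0.0012566 in⁴.
Centroid: ȳ = ΣA·y / ΣA = 5.0209 in.
Transfer each piece to the horizontal centroidal axis using Ī + A·d² with d = y − 5.0209:
  flange: d = 2.3791 in → contributes +15.432 in⁴
  web: d = -1.4209 in → contributes +29.666 in⁴
  hole: d = -1.4209 in → contributes −0.25496 in⁴
Total I = 44.843 in⁴.

I_xx ≈ 44.8 in⁴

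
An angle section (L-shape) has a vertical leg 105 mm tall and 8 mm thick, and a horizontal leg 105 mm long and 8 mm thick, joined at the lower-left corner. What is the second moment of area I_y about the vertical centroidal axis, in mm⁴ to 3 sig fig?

I_y ≈ 1.72 × 10⁶ mm⁴

Decompose the section into non-overlapping parts with the origin at the bottom-left of its bounding rectangle.
Vertical leg: 8 × 105, A = 840 mm², x = 4 mm, Ī = 4 480 mm⁴.
Horizontal leg (remainder): 97 × 8, A = 776 mm², x = 56.5 mm, Ī = 608 449 mm⁴.
Centroid: x̄ = ΣA·x / ΣA = 29.21 mm.
Transfer each piece to the vertical centroidal axis using Ī + A·d² with d = x − 29.21:
  vertical leg: d = -25.21 mm → contributes +538 354 mm⁴
  horizontal leg (remainder): d = 27.29 mm → contributes +1 186 353 mm⁴
Total I = 1 724 707 mm⁴.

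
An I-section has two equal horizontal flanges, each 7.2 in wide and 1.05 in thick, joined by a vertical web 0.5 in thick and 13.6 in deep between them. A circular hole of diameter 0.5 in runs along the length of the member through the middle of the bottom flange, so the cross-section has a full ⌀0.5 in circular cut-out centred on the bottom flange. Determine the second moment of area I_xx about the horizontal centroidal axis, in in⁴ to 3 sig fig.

I_xx ≈ 907 in⁴

Split into non-overlapping primitives; take the origin at the lower-left of the bounding box.
Bottom flange: 7.2 × 1.05, A = 7.56 in², y = 0.525 in, Ī = 0.69458 in⁴.
Web: 0.5 × 13.6, A = 6.8 in², y = 7.85 in, Ī = 104.81 in⁴.
Top flange: 7.2 × 1.05, A = 7.56 in², y = 15.175 in, Ī = 0.69458 in⁴.
Hole (subtracted): ⌀0.5, A = 0.19635 in², y = 0.525 in, Ī = 0.003068 in⁴.
Centroid: ȳ = ΣA·y / ΣA = 7.9162 in.
Transfer each piece to the horizontal centroidal axis using Ī + A·d² with d = y − 7.9162:
  bottom flange: d = -7.3912 in → contributes +413.7 in⁴
  web: d = -0.066207 in → contributes +104.84 in⁴
  top flange: d = 7.2588 in → contributes +399.03 in⁴
  hole: d = -7.3912 in → contributes −10.73 in⁴
Total I = 906.84 in⁴.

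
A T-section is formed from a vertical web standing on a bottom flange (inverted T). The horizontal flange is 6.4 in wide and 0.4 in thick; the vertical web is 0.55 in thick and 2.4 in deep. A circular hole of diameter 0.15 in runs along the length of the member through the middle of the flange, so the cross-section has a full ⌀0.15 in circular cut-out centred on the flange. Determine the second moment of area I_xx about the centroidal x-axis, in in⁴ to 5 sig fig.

I_xx ≈ 2.3707 in⁴

Decompose the section into non-overlapping parts with the origin at the bottom-left of its bounding rectangle.
Flange: 6.4 × 0.4, A = 2.56 in², y = 0.2 in, Ī = 0.03413333 in⁴.
Web: 0.55 × 2.4, A = 1.32 in², y = 1.6 in, Ī = 0.6336 in⁴.
Hole (subtracted): ⌀0.15, A = 0.01767146 in², y = 0.2 in, Ī = 0.00002485049 in⁴.
Centroid: ȳ = ΣA·y / ΣA = 0.6784678 in.
Transfer each piece to the centroidal x-axis using Ī + A·d² with d = y − 0.6784678:
  flange: d = -0.4784678 in → contributes +0.6201979 in⁴
  web: d = 0.9215322 in → contributes +1.754572 in⁴
  hole: d = -0.4784678 in → contributes −0.004070404 in⁴
Total I = 2.3707 in⁴.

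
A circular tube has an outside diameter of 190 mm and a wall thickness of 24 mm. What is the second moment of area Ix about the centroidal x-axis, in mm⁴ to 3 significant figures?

Treat the section as a set of non-overlapping primitives; coordinates are from the bounding-box lower-left.
Outer circle: ⌀190, A = 28 353 mm², y = 95 mm, Ī = 63 971 171 mm⁴.
Bore (subtracted): ⌀142, A = 15 837 mm², y = 95 mm, Ī = 19 958 288 mm⁴.
By symmetry the centroid is at mid-height, ȳ = 95 mm.
All pieces are centred on the centroidal x-axis, so I = ΣĪ (holes subtracted) = 44 012 884 mm⁴.

Ix ≈ 4.40 × 10⁷ mm⁴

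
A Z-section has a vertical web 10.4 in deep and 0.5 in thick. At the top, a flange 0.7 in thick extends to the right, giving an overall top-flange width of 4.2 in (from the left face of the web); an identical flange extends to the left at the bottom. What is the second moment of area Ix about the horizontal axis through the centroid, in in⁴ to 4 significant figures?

Ix ≈ 168.9 in⁴

Treat the section as a set of non-overlapping primitives; coordinates are from the bounding-box lower-left.
Web: 0.5 × 10.4, A = 5.2 in², y = 5.2 in, Ī = 46.8693 in⁴.
Top flange (beyond web): 3.7 × 0.7, A = 2.59 in², y = 10.05 in, Ī = 0.105758 in⁴.
Bottom flange (beyond web): 3.7 × 0.7, A = 2.59 in², y = 0.35 in, Ī = 0.105758 in⁴.
Centroid: ȳ = ΣA·y / ΣA = 5.2 in.
Transfer each piece to the horizontal axis through the centroid using Ī + A·d² with d = y − 5.2:
  web: d = 0 in → contributes +46.8693 in⁴
  top flange (beyond web): d = 4.85 in → contributes +61.029 in⁴
  bottom flange (beyond web): d = -4.85 in → contributes +61.029 in⁴
Total I = 168.927 in⁴.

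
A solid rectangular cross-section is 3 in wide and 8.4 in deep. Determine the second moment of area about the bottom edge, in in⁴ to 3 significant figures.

I_base ≈ 593 in⁴

The section: 3 × 8.4, A = 25.2 in², y = 4.2 in, Ī = 148.18 in⁴.
Transfer it to the bottom edge using Ī + A·d² with d = y − 0:
  the section: d = 4.2 in → contributes +592.7 in⁴
Total I = 592.7 in⁴.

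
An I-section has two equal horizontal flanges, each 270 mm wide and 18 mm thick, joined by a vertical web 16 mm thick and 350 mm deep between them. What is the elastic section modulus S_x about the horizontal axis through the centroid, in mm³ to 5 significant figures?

S_x ≈ 2.0026 × 10⁶ mm³

Treat the section as a set of non-overlapping primitives; coordinates are from the bounding-box lower-left.
Bottom flange: 270 × 18, A = 4 860 mm², y = 9 mm, Ī = 131 220 mm⁴.
Web: 16 × 350, A = 5 600 mm², y = 193 mm, Ī = 57 166 667 mm⁴.
Top flange: 270 × 18, A = 4 860 mm², y = 377 mm, Ī = 131 220 mm⁴.
By symmetry the centroid is at mid-height, ȳ = 193 mm.
Transfer each piece to the horizontal axis through the centroid using Ī + A·d² with d = y − 193:
  bottom flange: d = -184 mm → contributes +164 671 380 mm⁴
  web: d = 0 mm → contributes +57 166 667 mm⁴
  top flange: d = 184 mm → contributes +164 671 380 mm⁴
Total I = 386 509 427 mm⁴.
Extreme fibre distance c = 193 mm; S = I/c = 2 002 640 mm³.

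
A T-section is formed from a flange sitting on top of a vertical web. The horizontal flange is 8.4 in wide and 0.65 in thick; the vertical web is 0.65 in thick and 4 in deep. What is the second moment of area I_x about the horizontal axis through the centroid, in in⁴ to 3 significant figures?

Treat the section as a set of non-overlapping primitives; coordinates are from the bounding-box lower-left.
Flange: 8.4 × 0.65, A = 5.46 in², y = 4.325 in, Ī = 0.19224 in⁴.
Web: 0.65 × 4, A = 2.6 in², y = 2 in, Ī = 3.4667 in⁴.
Centroid: ȳ = ΣA·y / ΣA = 3.575 in.
Transfer each piece to the horizontal axis through the centroid using Ī + A·d² with d = y − 3.575:
  flange: d = 0.75 in → contributes +3.2635 in⁴
  web: d = -1.575 in → contributes +9.9163 in⁴
Total I = 13.18 in⁴.

I_x ≈ 13.2 in⁴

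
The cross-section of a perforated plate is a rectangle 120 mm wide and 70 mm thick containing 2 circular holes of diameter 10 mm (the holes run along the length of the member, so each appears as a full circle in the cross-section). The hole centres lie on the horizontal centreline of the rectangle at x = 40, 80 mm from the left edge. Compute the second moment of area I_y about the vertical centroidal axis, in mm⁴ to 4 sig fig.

Split into non-overlapping primitives; take the origin at the lower-left of the bounding box.
Plate: 120 × 70, A = 8 400 mm², x = 60 mm, Ī = 10 080 000 mm⁴.
Hole 1 (subtracted): ⌀10, A = 78.5398 mm², x = 40 mm, Ī = 490.874 mm⁴.
Hole 2 (subtracted): ⌀10, A = 78.5398 mm², x = 80 mm, Ī = 490.874 mm⁴.
By symmetry the centroid is at mid-width, x̄ = 60 mm.
Transfer each piece to the vertical centroidal axis using Ī + A·d² with d = x − 60:
  plate: d = 0 mm → contributes +10 080 000 mm⁴
  hole 1: d = -20 mm → contributes −31906.8 mm⁴
  hole 2: d = 20 mm → contributes −31906.8 mm⁴
Total I = 10 016 186 mm⁴.

I_y ≈ 1.002 × 10⁷ mm⁴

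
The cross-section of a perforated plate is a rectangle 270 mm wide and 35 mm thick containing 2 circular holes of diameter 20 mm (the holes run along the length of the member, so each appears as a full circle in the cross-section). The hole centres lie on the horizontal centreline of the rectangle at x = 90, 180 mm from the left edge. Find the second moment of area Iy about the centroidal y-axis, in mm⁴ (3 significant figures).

Decompose the section into non-overlapping parts with the origin at the bottom-left of its bounding rectangle.
Plate: 270 × 35, A = 9 450 mm², x = 135 mm, Ī = 57 408 750 mm⁴.
Hole 1 (subtracted): ⌀20, A = 314.16 mm², x = 90 mm, Ī = 7 854 mm⁴.
Hole 2 (subtracted): ⌀20, A = 314.16 mm², x = 180 mm, Ī = 7 854 mm⁴.
By symmetry the centroid is at mid-width, x̄ = 135 mm.
Transfer each piece to the centroidal y-axis using Ī + A·d² with d = x − 135:
  plate: d = 0 mm → contributes +57 408 750 mm⁴
  hole 1: d = -45 mm → contributes −644 026 mm⁴
  hole 2: d = 45 mm → contributes −644 026 mm⁴
Total I = 56 120 697 mm⁴.

Iy ≈ 5.61 × 10⁷ mm⁴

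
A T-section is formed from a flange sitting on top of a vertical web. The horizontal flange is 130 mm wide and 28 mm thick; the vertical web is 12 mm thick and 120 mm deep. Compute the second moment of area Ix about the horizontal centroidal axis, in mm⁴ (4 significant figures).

Decompose the section into non-overlapping parts with the origin at the bottom-left of its bounding rectangle.
Flange: 130 × 28, A = 3 640 mm², y = 134 mm, Ī = 237 813 mm⁴.
Web: 12 × 120, A = 1 440 mm², y = 60 mm, Ī = 1 728 000 mm⁴.
Centroid: ȳ = ΣA·y / ΣA = 113.024 mm.
Transfer each piece to the horizontal centroidal axis using Ī + A·d² with d = y − 113.024:
  flange: d = 20.9764 mm → contributes +1 839 444 mm⁴
  web: d = -53.0236 mm → contributes +5 776 566 mm⁴
Total I = 7 616 010 mm⁴.

Ix ≈ 7.616 × 10⁶ mm⁴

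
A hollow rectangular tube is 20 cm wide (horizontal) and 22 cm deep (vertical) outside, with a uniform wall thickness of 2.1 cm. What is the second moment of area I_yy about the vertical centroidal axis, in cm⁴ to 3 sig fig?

Treat the section as a set of non-overlapping primitives; coordinates are from the bounding-box lower-left.
Outer rectangle: 20 × 22, A = 440 cm², x = 10 cm, Ī = 14 667 cm⁴.
Inner void (subtracted): 15.8 × 17.8, A = 281.24 cm², x = 10 cm, Ī = 5850.7 cm⁴.
By symmetry the centroid is at mid-width, x̄ = 10 cm.
All pieces are centred on the vertical centroidal axis, so I = ΣĪ (holes subtracted) = 8815.9 cm⁴.

I_yy ≈ 8820 cm⁴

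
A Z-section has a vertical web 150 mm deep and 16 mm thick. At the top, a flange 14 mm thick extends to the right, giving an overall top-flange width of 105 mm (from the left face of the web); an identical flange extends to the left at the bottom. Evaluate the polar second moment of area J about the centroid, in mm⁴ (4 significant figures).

Break the section into simple shapes (no overlaps), measuring from the bottom-left corner of the bounding box.
Web: 16 × 150, A = 2 400 mm², y = 75 mm, Ī = 4 500 000 mm⁴.
Top flange (beyond web): 89 × 14, A = 1 246 mm², y = 143 mm, Ī = 20351.3 mm⁴.
Bottom flange (beyond web): 89 × 14, A = 1 246 mm², y = 7 mm, Ī = 20351.3 mm⁴.
Centroid: ȳ = ΣA·y / ΣA = 75 mm.
Transfer each piece to the centroidal x-axis using Ī + A·d² with d = y − 75:
  web: d = 0 mm → contributes +4 500 000 mm⁴
  top flange (beyond web): d = 68 mm → contributes +5 781 855 mm⁴
  bottom flange (beyond web): d = -68 mm → contributes +5 781 855 mm⁴
Total I = 16 063 711 mm⁴.
For the y-axis: x̄ = 97 mm.
Repeating about the centroidal y-axis gives I_y = 8 564 703 mm⁴.
Polar second moment: J = I_x + I_y = 24 628 413 mm⁴.

J ≈ 2.463 × 10⁷ mm⁴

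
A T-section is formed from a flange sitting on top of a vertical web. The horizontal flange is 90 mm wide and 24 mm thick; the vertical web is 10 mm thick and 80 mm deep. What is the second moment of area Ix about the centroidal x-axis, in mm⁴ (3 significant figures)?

Break the section into simple shapes (no overlaps), measuring from the bottom-left corner of the bounding box.
Flange: 90 × 24, A = 2 160 mm², y = 92 mm, Ī = 103 680 mm⁴.
Web: 10 × 80, A = 800 mm², y = 40 mm, Ī = 426 667 mm⁴.
Centroid: ȳ = ΣA·y / ΣA = 77.946 mm.
Transfer each piece to the centroidal x-axis using Ī + A·d² with d = y − 77.946:
  flange: d = 14.054 mm → contributes +530 316 mm⁴
  web: d = -37.946 mm → contributes +1 578 583 mm⁴
Total I = 2 108 898 mm⁴.

Ix ≈ 2.11 × 10⁶ mm⁴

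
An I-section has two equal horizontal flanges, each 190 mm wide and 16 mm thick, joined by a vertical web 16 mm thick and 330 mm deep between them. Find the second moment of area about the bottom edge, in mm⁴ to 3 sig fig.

I_base ≈ 6.02 × 10⁸ mm⁴

Decompose the section into non-overlapping parts with the origin at the bottom-left of its bounding rectangle.
Bottom flange: 190 × 16, A = 3 040 mm², y = 8 mm, Ī = 64 853 mm⁴.
Web: 16 × 330, A = 5 280 mm², y = 181 mm, Ī = 47 916 000 mm⁴.
Top flange: 190 × 16, A = 3 040 mm², y = 354 mm, Ī = 64 853 mm⁴.
Transfer each piece to the base of the section using Ī + A·d² with d = y − 0:
  bottom flange: d = 8 mm → contributes +259 413 mm⁴
  web: d = 181 mm → contributes +220 894 080 mm⁴
  top flange: d = 354 mm → contributes +381 025 493 mm⁴
Total I = 602 178 987 mm⁴.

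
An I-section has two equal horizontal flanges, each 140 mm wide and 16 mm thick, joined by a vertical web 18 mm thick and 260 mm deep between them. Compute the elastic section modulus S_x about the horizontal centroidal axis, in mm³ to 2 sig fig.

Treat the section as a set of non-overlapping primitives; coordinates are from the bounding-box lower-left.
Bottom flange: 140 × 16, A = 2 240 mm², y = 8 mm, Ī = 47 787 mm⁴.
Web: 18 × 260, A = 4 680 mm², y = 146 mm, Ī = 26 364 000 mm⁴.
Top flange: 140 × 16, A = 2 240 mm², y = 284 mm, Ī = 47 787 mm⁴.
By symmetry the centroid is at mid-height, ȳ = 146 mm.
Transfer each piece to the horizontal centroidal axis using Ī + A·d² with d = y − 146:
  bottom flange: d = -138 mm → contributes +42 706 347 mm⁴
  web: d = 0 mm → contributes +26 364 000 mm⁴
  top flange: d = 138 mm → contributes +42 706 347 mm⁴
Total I = 111 776 693 mm⁴.
Extreme fibre distance c = 146 mm; S = I/c = 765 594 mm³.

S_x ≈ 7.7 × 10⁵ mm³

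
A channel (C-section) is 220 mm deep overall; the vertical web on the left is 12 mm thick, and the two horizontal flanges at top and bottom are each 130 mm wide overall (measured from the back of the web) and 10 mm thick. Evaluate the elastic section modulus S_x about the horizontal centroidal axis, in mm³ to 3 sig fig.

Split into non-overlapping primitives; take the origin at the lower-left of the bounding box.
Web: 12 × 220, A = 2 640 mm², y = 110 mm, Ī = 10 648 000 mm⁴.
Top flange (beyond web): 118 × 10, A = 1 180 mm², y = 215 mm, Ī = 9833.3 mm⁴.
Bottom flange (beyond web): 118 × 10, A = 1 180 mm², y = 5 mm, Ī = 9833.3 mm⁴.
By symmetry the centroid is at mid-height, ȳ = 110 mm.
Transfer each piece to the horizontal centroidal axis using Ī + A·d² with d = y − 110:
  web: d = 0 mm → contributes +10 648 000 mm⁴
  top flange (beyond web): d = 105 mm → contributes +13 019 333 mm⁴
  bottom flange (beyond web): d = -105 mm → contributes +13 019 333 mm⁴
Total I = 36 686 667 mm⁴.
Extreme fibre distance c = 110 mm; S = I/c = 333 515 mm³.

S_x ≈ 3.34 × 10⁵ mm³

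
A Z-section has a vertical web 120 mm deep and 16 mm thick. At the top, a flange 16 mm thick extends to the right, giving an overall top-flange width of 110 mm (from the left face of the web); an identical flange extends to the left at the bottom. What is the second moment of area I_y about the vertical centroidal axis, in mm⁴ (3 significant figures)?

Break the section into simple shapes (no overlaps), measuring from the bottom-left corner of the bounding box.
Web: 16 × 120, A = 1 920 mm², x = 102 mm, Ī = 40 960 mm⁴.
Top flange (beyond web): 94 × 16, A = 1 504 mm², x = 157 mm, Ī = 1 107 445 mm⁴.
Bottom flange (beyond web): 94 × 16, A = 1 504 mm², x = 47 mm, Ī = 1 107 445 mm⁴.
Centroid: x̄ = ΣA·x / ΣA = 102 mm.
Transfer each piece to the vertical centroidal axis using Ī + A·d² with d = x − 102:
  web: d = 0 mm → contributes +40 960 mm⁴
  top flange (beyond web): d = 55 mm → contributes +5 657 045 mm⁴
  bottom flange (beyond web): d = -55 mm → contributes +5 657 045 mm⁴
Total I = 11 355 051 mm⁴.

I_y ≈ 1.14 × 10⁷ mm⁴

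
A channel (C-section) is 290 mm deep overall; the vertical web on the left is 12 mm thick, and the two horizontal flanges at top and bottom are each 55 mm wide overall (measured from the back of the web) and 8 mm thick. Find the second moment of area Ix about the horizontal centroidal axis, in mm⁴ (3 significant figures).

Split into non-overlapping primitives; take the origin at the lower-left of the bounding box.
Web: 12 × 290, A = 3 480 mm², y = 145 mm, Ī = 24 389 000 mm⁴.
Top flange (beyond web): 43 × 8, A = 344 mm², y = 286 mm, Ī = 1834.7 mm⁴.
Bottom flange (beyond web): 43 × 8, A = 344 mm², y = 4 mm, Ī = 1834.7 mm⁴.
By symmetry the centroid is at mid-height, ȳ = 145 mm.
Transfer each piece to the horizontal centroidal axis using Ī + A·d² with d = y − 145:
  web: d = 0 mm → contributes +24 389 000 mm⁴
  top flange (beyond web): d = 141 mm → contributes +6 840 899 mm⁴
  bottom flange (beyond web): d = -141 mm → contributes +6 840 899 mm⁴
Total I = 38 070 797 mm⁴.

Ix ≈ 3.81 × 10⁷ mm⁴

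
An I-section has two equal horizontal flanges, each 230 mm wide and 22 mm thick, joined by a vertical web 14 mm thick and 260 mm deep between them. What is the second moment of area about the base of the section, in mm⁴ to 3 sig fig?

I_base ≈ 5.40 × 10⁸ mm⁴

Break the section into simple shapes (no overlaps), measuring from the bottom-left corner of the bounding box.
Bottom flange: 230 × 22, A = 5 060 mm², y = 11 mm, Ī = 204 087 mm⁴.
Web: 14 × 260, A = 3 640 mm², y = 152 mm, Ī = 20 505 333 mm⁴.
Top flange: 230 × 22, A = 5 060 mm², y = 293 mm, Ī = 204 087 mm⁴.
Transfer each piece to the base of the section using Ī + A·d² with d = y − 0:
  bottom flange: d = 11 mm → contributes +816 347 mm⁴
  web: d = 152 mm → contributes +104 603 893 mm⁴
  top flange: d = 293 mm → contributes +434 600 027 mm⁴
Total I = 540 020 267 mm⁴.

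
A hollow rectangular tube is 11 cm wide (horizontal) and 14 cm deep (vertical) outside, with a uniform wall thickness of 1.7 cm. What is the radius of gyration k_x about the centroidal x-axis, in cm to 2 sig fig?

Decompose the section into non-overlapping parts with the origin at the bottom-left of its bounding rectangle.
Outer rectangle: 11 × 14, A = 154 cm², y = 7 cm, Ī = 2 515 cm⁴.
Inner void (subtracted): 7.6 × 10.6, A = 80.56 cm², y = 7 cm, Ī = 754.3 cm⁴.
By symmetry the centroid is at mid-height, ȳ = 7 cm.
All pieces are centred on the centroidal x-axis, so I = ΣĪ (holes subtracted) = 1 761 cm⁴.
Radius of gyration: k = √(I/A) = √(1 761 / 73.44) = 4.897 cm.

k_x ≈ 4.9 cm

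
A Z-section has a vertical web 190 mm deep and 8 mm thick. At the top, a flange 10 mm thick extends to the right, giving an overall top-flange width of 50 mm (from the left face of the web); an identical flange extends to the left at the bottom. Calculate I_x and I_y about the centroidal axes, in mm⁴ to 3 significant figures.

Break the section into simple shapes (no overlaps), measuring from the bottom-left corner of the bounding box.
Web: 8 × 190, A = 1 520 mm², y = 95 mm, Ī = 4 572 667 mm⁴.
Top flange (beyond web): 42 × 10, A = 420 mm², y = 185 mm, Ī = 3 500 mm⁴.
Bottom flange (beyond web): 42 × 10, A = 420 mm², y = 5 mm, Ī = 3 500 mm⁴.
Centroid: ȳ = ΣA·y / ΣA = 95 mm.
Transfer each piece to the centroidal x-axis using Ī + A·d² with d = y − 95:
  web: d = 0 mm → contributes +4 572 667 mm⁴
  top flange (beyond web): d = 90 mm → contributes +3 405 500 mm⁴
  bottom flange (beyond web): d = -90 mm → contributes +3 405 500 mm⁴
Total I = 11 383 667 mm⁴.
For the y-axis: x̄ = 46 mm.
Repeating about the centroidal y-axis gives I_y = 656 587 mm⁴.

I_x ≈ 1.14 × 10⁷ mm⁴, I_y ≈ 6.57 × 10⁵ mm⁴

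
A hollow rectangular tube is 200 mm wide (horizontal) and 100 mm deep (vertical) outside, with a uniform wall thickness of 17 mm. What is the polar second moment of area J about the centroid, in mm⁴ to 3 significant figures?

Treat the section as a set of non-overlapping primitives; coordinates are from the bounding-box lower-left.
Outer rectangle: 200 × 100, A = 20 000 mm², y = 50 mm, Ī = 16 666 667 mm⁴.
Inner void (subtracted): 166 × 66, A = 10 956 mm², y = 50 mm, Ī = 3 977 028 mm⁴.
By symmetry the centroid is at mid-height, ȳ = 50 mm.
All pieces are centred on the centroidal x-axis, so I = ΣĪ (holes subtracted) = 12 689 639 mm⁴.
Repeating about the centroidal y-axis gives I_y = 41 508 039 mm⁴.
Polar second moment: J = I_x + I_y = 54 197 677 mm⁴.

J ≈ 5.42 × 10⁷ mm⁴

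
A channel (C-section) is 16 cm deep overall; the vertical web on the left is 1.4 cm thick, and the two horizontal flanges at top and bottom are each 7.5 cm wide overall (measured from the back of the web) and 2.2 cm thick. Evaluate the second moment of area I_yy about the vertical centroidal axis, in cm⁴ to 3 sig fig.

I_yy ≈ 259 cm⁴

Decompose the section into non-overlapping parts with the origin at the bottom-left of its bounding rectangle.
Web: 1.4 × 16, A = 22.4 cm², x = 0.7 cm, Ī = 3.6587 cm⁴.
Top flange (beyond web): 6.1 × 2.2, A = 13.42 cm², x = 4.45 cm, Ī = 41.613 cm⁴.
Bottom flange (beyond web): 6.1 × 2.2, A = 13.42 cm², x = 4.45 cm, Ī = 41.613 cm⁴.
Centroid: x̄ = ΣA·x / ΣA = 2.7441 cm.
Transfer each piece to the vertical centroidal axis using Ī + A·d² with d = x − 2.7441:
  web: d = -2.0441 cm → contributes +97.251 cm⁴
  top flange (beyond web): d = 1.7059 cm → contributes +80.668 cm⁴
  bottom flange (beyond web): d = 1.7059 cm → contributes +80.668 cm⁴
Total I = 258.59 cm⁴.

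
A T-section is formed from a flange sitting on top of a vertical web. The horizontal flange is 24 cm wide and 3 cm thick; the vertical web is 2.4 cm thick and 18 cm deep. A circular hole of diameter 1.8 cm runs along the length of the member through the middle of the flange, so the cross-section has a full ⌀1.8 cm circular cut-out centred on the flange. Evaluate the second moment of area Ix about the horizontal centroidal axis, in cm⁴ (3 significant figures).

Ix ≈ 4160 cm⁴

Treat the section as a set of non-overlapping primitives; coordinates are from the bounding-box lower-left.
Flange: 24 × 3, A = 72 cm², y = 19.5 cm, Ī = 54 cm⁴.
Web: 2.4 × 18, A = 43.2 cm², y = 9 cm, Ī = 1166.4 cm⁴.
Hole (subtracted): ⌀1.8, A = 2.5447 cm², y = 19.5 cm, Ī = 0.5153 cm⁴.
Centroid: ȳ = ΣA·y / ΣA = 15.474 cm.
Transfer each piece to the horizontal centroidal axis using Ī + A·d² with d = y − 15.474:
  flange: d = 4.0264 cm → contributes +1221.3 cm⁴
  web: d = -6.4736 cm → contributes +2976.8 cm⁴
  hole: d = 4.0264 cm → contributes −41.77 cm⁴
Total I = 4156.3 cm⁴.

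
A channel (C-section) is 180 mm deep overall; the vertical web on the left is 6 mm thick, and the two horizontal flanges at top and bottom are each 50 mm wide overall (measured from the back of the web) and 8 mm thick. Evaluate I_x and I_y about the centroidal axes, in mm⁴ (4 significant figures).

I_x ≈ 8.127 × 10⁶ mm⁴, I_y ≈ 3.832 × 10⁵ mm⁴

Break the section into simple shapes (no overlaps), measuring from the bottom-left corner of the bounding box.
Web: 6 × 180, A = 1 080 mm², y = 90 mm, Ī = 2 916 000 mm⁴.
Top flange (beyond web): 44 × 8, A = 352 mm², y = 176 mm, Ī = 1877.33 mm⁴.
Bottom flange (beyond web): 44 × 8, A = 352 mm², y = 4 mm, Ī = 1877.33 mm⁴.
By symmetry the centroid is at mid-height, ȳ = 90 mm.
Transfer each piece to the centroidal x-axis using Ī + A·d² with d = y − 90:
  web: d = 0 mm → contributes +2 916 000 mm⁴
  top flange (beyond web): d = 86 mm → contributes +2 605 269 mm⁴
  bottom flange (beyond web): d = -86 mm → contributes +2 605 269 mm⁴
Total I = 8 126 539 mm⁴.
For the y-axis: x̄ = 12.8655 mm.
Repeating about the centroidal y-axis gives I_y = 383 186 mm⁴.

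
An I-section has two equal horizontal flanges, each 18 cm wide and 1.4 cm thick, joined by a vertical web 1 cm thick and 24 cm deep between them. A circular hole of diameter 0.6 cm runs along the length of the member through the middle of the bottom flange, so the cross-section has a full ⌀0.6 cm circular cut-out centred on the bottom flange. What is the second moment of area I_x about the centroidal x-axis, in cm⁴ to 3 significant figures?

I_x ≈ 9240 cm⁴

Break the section into simple shapes (no overlaps), measuring from the bottom-left corner of the bounding box.
Bottom flange: 18 × 1.4, A = 25.2 cm², y = 0.7 cm, Ī = 4.116 cm⁴.
Web: 1 × 24, A = 24 cm², y = 13.4 cm, Ī = 1 152 cm⁴.
Top flange: 18 × 1.4, A = 25.2 cm², y = 26.1 cm, Ī = 4.116 cm⁴.
Hole (subtracted): ⌀0.6, A = 0.28274 cm², y = 0.7 cm, Ī = 0.0063617 cm⁴.
Centroid: ȳ = ΣA·y / ΣA = 13.448 cm.
Transfer each piece to the centroidal x-axis using Ī + A·d² with d = y − 13.448:
  bottom flange: d = -12.748 cm → contributes +4099.7 cm⁴
  web: d = -0.048448 cm → contributes +1152.1 cm⁴
  top flange: d = 12.652 cm → contributes +4037.7 cm⁴
  hole: d = -12.748 cm → contributes −45.959 cm⁴
Total I = 9243.5 cm⁴.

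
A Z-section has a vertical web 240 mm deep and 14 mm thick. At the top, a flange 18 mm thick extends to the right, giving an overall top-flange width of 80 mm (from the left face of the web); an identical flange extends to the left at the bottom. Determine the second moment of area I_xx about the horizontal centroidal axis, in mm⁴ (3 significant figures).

I_xx ≈ 4.55 × 10⁷ mm⁴

Split into non-overlapping primitives; take the origin at the lower-left of the bounding box.
Web: 14 × 240, A = 3 360 mm², y = 120 mm, Ī = 16 128 000 mm⁴.
Top flange (beyond web): 66 × 18, A = 1 188 mm², y = 231 mm, Ī = 32 076 mm⁴.
Bottom flange (beyond web): 66 × 18, A = 1 188 mm², y = 9 mm, Ī = 32 076 mm⁴.
Centroid: ȳ = ΣA·y / ΣA = 120 mm.
Transfer each piece to the horizontal centroidal axis using Ī + A·d² with d = y − 120:
  web: d = 0 mm → contributes +16 128 000 mm⁴
  top flange (beyond web): d = 111 mm → contributes +14 669 424 mm⁴
  bottom flange (beyond web): d = -111 mm → contributes +14 669 424 mm⁴
Total I = 45 466 848 mm⁴.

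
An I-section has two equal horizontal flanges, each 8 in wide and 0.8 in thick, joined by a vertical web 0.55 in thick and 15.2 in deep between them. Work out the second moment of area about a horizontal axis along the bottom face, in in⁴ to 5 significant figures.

Treat the section as a set of non-overlapping primitives; coordinates are from the bounding-box lower-left.
Bottom flange: 8 × 0.8, A = 6.4 in², y = 0.4 in, Ī = 0.3413333 in⁴.
Web: 0.55 × 15.2, A = 8.36 in², y = 8.4 in, Ī = 160.9579 in⁴.
Top flange: 8 × 0.8, A = 6.4 in², y = 16.4 in, Ī = 0.3413333 in⁴.
Transfer each piece to a horizontal axis along the bottom face using Ī + A·d² with d = y − 0:
  bottom flange: d = 0.4 in → contributes +1.365333 in⁴
  web: d = 8.4 in → contributes +750.8395 in⁴
  top flange: d = 16.4 in → contributes +1721.685 in⁴
Total I = 2473.89 in⁴.

I_base ≈ 2473.9 in⁴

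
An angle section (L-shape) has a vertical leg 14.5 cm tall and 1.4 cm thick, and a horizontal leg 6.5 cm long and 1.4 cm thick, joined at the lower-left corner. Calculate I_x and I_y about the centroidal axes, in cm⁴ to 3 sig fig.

I_x ≈ 583 cm⁴, I_y ≈ 74.6 cm⁴

Split into non-overlapping primitives; take the origin at the lower-left of the bounding box.
Vertical leg: 1.4 × 14.5, A = 20.3 cm², y = 7.25 cm, Ī = 355.67 cm⁴.
Horizontal leg (remainder): 5.1 × 1.4, A = 7.14 cm², y = 0.7 cm, Ī = 1.1662 cm⁴.
Centroid: ȳ = ΣA·y / ΣA = 5.5457 cm.
Transfer each piece to the centroidal x-axis using Ī + A·d² with d = y − 5.5457:
  vertical leg: d = 1.7043 cm → contributes +414.64 cm⁴
  horizontal leg (remainder): d = -4.8457 cm → contributes +168.82 cm⁴
Total I = 583.46 cm⁴.
For the y-axis: x̄ = 1.5457 cm.
Repeating about the centroidal y-axis gives I_y = 74.584 cm⁴.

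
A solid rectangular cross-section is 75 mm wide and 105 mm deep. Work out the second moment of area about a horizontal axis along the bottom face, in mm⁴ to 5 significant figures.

I_base ≈ 2.8941 × 10⁷ mm⁴

The section: 75 × 105, A = 7 875 mm², y = 52.5 mm, Ī = 7 235 156 mm⁴.
Transfer it to the base of the section using Ī + A·d² with d = y − 0:
  the section: d = 52.5 mm → contributes +28 940 625 mm⁴
Total I = 28 940 625 mm⁴.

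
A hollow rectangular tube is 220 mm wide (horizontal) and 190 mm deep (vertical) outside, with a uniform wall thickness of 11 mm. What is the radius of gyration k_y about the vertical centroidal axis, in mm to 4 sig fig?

k_y ≈ 83.78 mm

Break the section into simple shapes (no overlaps), measuring from the bottom-left corner of the bounding box.
Outer rectangle: 220 × 190, A = 41 800 mm², x = 110 mm, Ī = 168 593 333 mm⁴.
Inner void (subtracted): 198 × 168, A = 33 264 mm², x = 110 mm, Ī = 108 673 488 mm⁴.
By symmetry the centroid is at mid-width, x̄ = 110 mm.
All pieces are centred on the vertical centroidal axis, so I = ΣĪ (holes subtracted) = 59 919 845 mm⁴.
Radius of gyration: k = √(I/A) = √(59 919 845 / 8 536) = 83.7834 mm.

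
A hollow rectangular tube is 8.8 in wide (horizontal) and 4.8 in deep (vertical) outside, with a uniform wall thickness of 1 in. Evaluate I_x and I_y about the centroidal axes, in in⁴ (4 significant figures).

I_x ≈ 68.66 in⁴, I_y ≈ 199.2 in⁴

Break the section into simple shapes (no overlaps), measuring from the bottom-left corner of the bounding box.
Outer rectangle: 8.8 × 4.8, A = 42.24 in², y = 2.4 in, Ī = 81.1008 in⁴.
Inner void (subtracted): 6.8 × 2.8, A = 19.04 in², y = 2.4 in, Ī = 12.4395 in⁴.
By symmetry the centroid is at mid-height, ȳ = 2.4 in.
All pieces are centred on the centroidal x-axis, so I = ΣĪ (holes subtracted) = 68.6613 in⁴.
Repeating about the centroidal y-axis gives I_y = 199.221 in⁴.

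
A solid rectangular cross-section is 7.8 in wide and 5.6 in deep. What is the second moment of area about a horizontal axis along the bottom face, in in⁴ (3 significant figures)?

The section: 7.8 × 5.6, A = 43.68 in², y = 2.8 in, Ī = 114.15 in⁴.
Transfer it to the base of the section using Ī + A·d² with d = y − 0:
  the section: d = 2.8 in → contributes +456.6 in⁴
Total I = 456.6 in⁴.

I_base ≈ 457 in⁴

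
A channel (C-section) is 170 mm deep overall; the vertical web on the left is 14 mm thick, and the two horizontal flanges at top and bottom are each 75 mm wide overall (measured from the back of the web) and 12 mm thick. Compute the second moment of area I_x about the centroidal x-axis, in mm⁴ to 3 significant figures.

I_x ≈ 1.49 × 10⁷ mm⁴

Split into non-overlapping primitives; take the origin at the lower-left of the bounding box.
Web: 14 × 170, A = 2 380 mm², y = 85 mm, Ī = 5 731 833 mm⁴.
Top flange (beyond web): 61 × 12, A = 732 mm², y = 164 mm, Ī = 8 784 mm⁴.
Bottom flange (beyond web): 61 × 12, A = 732 mm², y = 6 mm, Ī = 8 784 mm⁴.
By symmetry the centroid is at mid-height, ȳ = 85 mm.
Transfer each piece to the centroidal x-axis using Ī + A·d² with d = y − 85:
  web: d = 0 mm → contributes +5 731 833 mm⁴
  top flange (beyond web): d = 79 mm → contributes +4 577 196 mm⁴
  bottom flange (beyond web): d = -79 mm → contributes +4 577 196 mm⁴
Total I = 14 886 225 mm⁴.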